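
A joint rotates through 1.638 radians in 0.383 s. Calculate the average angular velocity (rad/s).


omega = delta_theta / delta_t
omega = 1.638 / 0.383
omega = 4.2768


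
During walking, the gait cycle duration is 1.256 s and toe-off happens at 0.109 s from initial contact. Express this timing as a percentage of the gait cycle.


pct = (event_time / cycle_time) * 100
pct = (0.109 / 1.256) * 100
ratio = 0.0868
pct = 8.6783


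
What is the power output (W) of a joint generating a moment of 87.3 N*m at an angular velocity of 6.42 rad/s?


P = M * omega
P = 87.3 * 6.42
P = 560.4660


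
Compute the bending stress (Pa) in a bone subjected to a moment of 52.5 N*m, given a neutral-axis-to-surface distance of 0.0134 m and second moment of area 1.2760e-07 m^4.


sigma = M * c / I
sigma = 52.5 * 0.0134 / 1.2760e-07
M * c = 0.7035
sigma = 5.5133e+06


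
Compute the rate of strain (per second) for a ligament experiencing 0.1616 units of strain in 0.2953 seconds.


strain_rate = delta_strain / delta_t
strain_rate = 0.1616 / 0.2953
strain_rate = 0.5472


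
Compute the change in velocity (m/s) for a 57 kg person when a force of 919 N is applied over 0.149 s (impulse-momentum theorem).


J = F * dt = 919 * 0.149 = 136.9310 N*s
delta_v = J / m
delta_v = 136.9310 / 57
delta_v = 2.4023


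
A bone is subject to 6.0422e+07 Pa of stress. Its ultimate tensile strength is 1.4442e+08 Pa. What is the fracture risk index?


FRI = applied / ultimate
FRI = 6.0422e+07 / 1.4442e+08
FRI = 0.4184


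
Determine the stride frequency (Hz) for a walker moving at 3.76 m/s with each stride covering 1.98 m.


f = v / stride_length
f = 3.76 / 1.98
f = 1.8990


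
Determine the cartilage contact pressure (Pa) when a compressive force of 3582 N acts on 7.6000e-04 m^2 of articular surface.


P = F / A
P = 3582 / 7.6000e-04
P = 4.7132e+06


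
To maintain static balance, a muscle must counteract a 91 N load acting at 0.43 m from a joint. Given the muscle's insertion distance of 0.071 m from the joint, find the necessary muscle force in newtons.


F_muscle = W * d_load / d_muscle
F_muscle = 91 * 0.43 / 0.071
Numerator = 39.1300
F_muscle = 551.1268


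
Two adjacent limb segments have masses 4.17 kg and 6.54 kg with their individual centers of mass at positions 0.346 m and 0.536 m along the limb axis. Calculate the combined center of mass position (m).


COM = (m1*x1 + m2*x2) / (m1 + m2)
COM = (4.17*0.346 + 6.54*0.536) / (4.17 + 6.54)
Numerator = 4.9483
Denominator = 10.7100
COM = 0.4620


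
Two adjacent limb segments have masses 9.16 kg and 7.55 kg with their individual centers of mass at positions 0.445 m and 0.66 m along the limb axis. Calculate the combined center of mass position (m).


COM = (m1*x1 + m2*x2) / (m1 + m2)
COM = (9.16*0.445 + 7.55*0.66) / (9.16 + 7.55)
Numerator = 9.0592
Denominator = 16.7100
COM = 0.5421


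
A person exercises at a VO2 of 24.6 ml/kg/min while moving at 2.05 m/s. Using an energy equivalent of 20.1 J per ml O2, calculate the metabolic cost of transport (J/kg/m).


Power per kg = VO2 * 20.1 / 60
Power per kg = 24.6 * 20.1 / 60 = 8.2410 W/kg
Cost = power_per_kg / speed
Cost = 8.2410 / 2.05
Cost = 4.0200


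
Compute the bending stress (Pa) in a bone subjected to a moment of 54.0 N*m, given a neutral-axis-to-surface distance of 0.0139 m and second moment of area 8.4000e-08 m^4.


sigma = M * c / I
sigma = 54.0 * 0.0139 / 8.4000e-08
M * c = 0.7506
sigma = 8.9357e+06


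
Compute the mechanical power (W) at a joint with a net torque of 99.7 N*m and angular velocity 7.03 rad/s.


P = M * omega
P = 99.7 * 7.03
P = 700.8910


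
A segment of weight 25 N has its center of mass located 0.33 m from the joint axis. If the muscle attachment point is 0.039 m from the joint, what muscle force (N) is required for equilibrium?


F_muscle = W * d_load / d_muscle
F_muscle = 25 * 0.33 / 0.039
Numerator = 8.2500
F_muscle = 211.5385


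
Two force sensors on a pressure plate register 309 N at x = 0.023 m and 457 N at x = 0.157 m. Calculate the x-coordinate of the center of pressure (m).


COP_x = (F1*x1 + F2*x2) / (F1 + F2)
COP_x = (309*0.023 + 457*0.157) / (309 + 457)
Numerator = 78.8560
Denominator = 766
COP_x = 0.1029


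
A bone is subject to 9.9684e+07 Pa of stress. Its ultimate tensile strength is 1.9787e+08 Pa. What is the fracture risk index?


FRI = applied / ultimate
FRI = 9.9684e+07 / 1.9787e+08
FRI = 0.5038


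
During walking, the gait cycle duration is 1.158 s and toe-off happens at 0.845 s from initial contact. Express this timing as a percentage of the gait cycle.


pct = (event_time / cycle_time) * 100
pct = (0.845 / 1.158) * 100
ratio = 0.7297
pct = 72.9706


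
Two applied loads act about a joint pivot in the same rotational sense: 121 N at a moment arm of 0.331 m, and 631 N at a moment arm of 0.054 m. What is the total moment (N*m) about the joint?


M = F1 * d1 + F2 * d2
M = 121 * 0.331 + 631 * 0.054
M = 40.0510 + 34.0740
M = 74.1250


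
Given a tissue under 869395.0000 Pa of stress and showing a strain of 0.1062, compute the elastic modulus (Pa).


E = stress / strain
E = 869395.0000 / 0.1062
E = 8.1864e+06


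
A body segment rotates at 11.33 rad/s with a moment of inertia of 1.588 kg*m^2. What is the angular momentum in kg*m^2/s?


L = I * omega
L = 1.588 * 11.33
L = 17.9920


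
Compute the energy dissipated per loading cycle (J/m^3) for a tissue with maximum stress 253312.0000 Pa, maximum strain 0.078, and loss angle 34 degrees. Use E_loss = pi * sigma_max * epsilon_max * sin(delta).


E_loss = pi * sigma_max * epsilon_max * sin(delta)
delta = 34 deg = 0.5934 rad
sin(delta) = 0.5592
E_loss = pi * 253312.0000 * 0.078 * 0.5592
E_loss = 34710.5816


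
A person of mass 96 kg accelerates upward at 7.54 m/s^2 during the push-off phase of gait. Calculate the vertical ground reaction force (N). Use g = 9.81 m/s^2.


GRF = m * (g + a)
GRF = 96 * (9.81 + 7.54)
GRF = 96 * 17.3500
GRF = 1665.6000


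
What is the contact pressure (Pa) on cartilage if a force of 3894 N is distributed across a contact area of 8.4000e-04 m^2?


P = F / A
P = 3894 / 8.4000e-04
P = 4.6357e+06


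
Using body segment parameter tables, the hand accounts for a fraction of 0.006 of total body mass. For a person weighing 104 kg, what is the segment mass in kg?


m_segment = body_mass * fraction
m_segment = 104 * 0.006
m_segment = 0.6240


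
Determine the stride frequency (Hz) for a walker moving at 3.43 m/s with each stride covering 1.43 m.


f = v / stride_length
f = 3.43 / 1.43
f = 2.3986


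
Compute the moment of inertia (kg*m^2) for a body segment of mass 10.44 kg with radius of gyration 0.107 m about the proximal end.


I = m * k^2
I = 10.44 * 0.107^2
k^2 = 0.0114
I = 0.1195


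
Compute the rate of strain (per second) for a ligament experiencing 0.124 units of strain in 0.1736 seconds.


strain_rate = delta_strain / delta_t
strain_rate = 0.124 / 0.1736
strain_rate = 0.7143


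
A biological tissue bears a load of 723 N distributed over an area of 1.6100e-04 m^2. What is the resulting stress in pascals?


stress = F / A
stress = 723 / 1.6100e-04
stress = 4.4907e+06


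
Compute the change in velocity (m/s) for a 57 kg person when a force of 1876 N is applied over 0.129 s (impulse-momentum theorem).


J = F * dt = 1876 * 0.129 = 242.0040 N*s
delta_v = J / m
delta_v = 242.0040 / 57
delta_v = 4.2457


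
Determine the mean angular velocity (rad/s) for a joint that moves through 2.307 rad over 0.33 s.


omega = delta_theta / delta_t
omega = 2.307 / 0.33
omega = 6.9909


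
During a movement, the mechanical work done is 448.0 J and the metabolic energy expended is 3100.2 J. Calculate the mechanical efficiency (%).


eta = (W_mech / E_meta) * 100
eta = (448.0 / 3100.2) * 100
ratio = 0.1445
eta = 14.4507


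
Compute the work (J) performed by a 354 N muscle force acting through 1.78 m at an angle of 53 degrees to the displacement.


W = F * d * cos(theta)
theta = 53 deg = 0.9250 rad
cos(theta) = 0.6018
W = 354 * 1.78 * 0.6018
W = 379.2157


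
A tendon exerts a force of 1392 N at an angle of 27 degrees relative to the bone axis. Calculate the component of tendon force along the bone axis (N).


F_eff = F_tendon * cos(theta)
theta = 27 deg = 0.4712 rad
cos(theta) = 0.8910
F_eff = 1392 * 0.8910
F_eff = 1240.2811


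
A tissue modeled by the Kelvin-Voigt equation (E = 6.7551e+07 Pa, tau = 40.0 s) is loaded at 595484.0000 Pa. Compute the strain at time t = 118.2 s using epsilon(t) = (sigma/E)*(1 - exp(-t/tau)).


epsilon(t) = (sigma/E) * (1 - exp(-t/tau))
sigma/E = 595484.0000 / 6.7551e+07 = 0.0088
exp(-t/tau) = exp(-118.2 / 40.0) = 0.0521
epsilon = 0.0088 * (1 - 0.0521)
epsilon = 0.0084


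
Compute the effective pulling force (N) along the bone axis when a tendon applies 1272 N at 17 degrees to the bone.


F_eff = F_tendon * cos(theta)
theta = 17 deg = 0.2967 rad
cos(theta) = 0.9563
F_eff = 1272 * 0.9563
F_eff = 1216.4196


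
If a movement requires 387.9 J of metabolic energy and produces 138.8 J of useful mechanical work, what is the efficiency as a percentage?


eta = (W_mech / E_meta) * 100
eta = (138.8 / 387.9) * 100
ratio = 0.3578
eta = 35.7824


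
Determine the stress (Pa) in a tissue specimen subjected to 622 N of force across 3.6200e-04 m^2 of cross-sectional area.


stress = F / A
stress = 622 / 3.6200e-04
stress = 1.7182e+06


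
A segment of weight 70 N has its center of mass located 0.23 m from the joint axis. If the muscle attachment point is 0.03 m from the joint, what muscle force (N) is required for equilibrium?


F_muscle = W * d_load / d_muscle
F_muscle = 70 * 0.23 / 0.03
Numerator = 16.1000
F_muscle = 536.6667


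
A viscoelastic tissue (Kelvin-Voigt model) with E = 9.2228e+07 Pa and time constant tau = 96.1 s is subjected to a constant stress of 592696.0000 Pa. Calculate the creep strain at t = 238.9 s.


epsilon(t) = (sigma/E) * (1 - exp(-t/tau))
sigma/E = 592696.0000 / 9.2228e+07 = 0.0064
exp(-t/tau) = exp(-238.9 / 96.1) = 0.0832
epsilon = 0.0064 * (1 - 0.0832)
epsilon = 0.0059


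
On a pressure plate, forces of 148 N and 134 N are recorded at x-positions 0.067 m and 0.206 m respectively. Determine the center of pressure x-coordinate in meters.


COP_x = (F1*x1 + F2*x2) / (F1 + F2)
COP_x = (148*0.067 + 134*0.206) / (148 + 134)
Numerator = 37.5200
Denominator = 282
COP_x = 0.1330


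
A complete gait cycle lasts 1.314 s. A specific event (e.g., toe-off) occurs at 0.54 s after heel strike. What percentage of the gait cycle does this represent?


pct = (event_time / cycle_time) * 100
pct = (0.54 / 1.314) * 100
ratio = 0.4110
pct = 41.0959


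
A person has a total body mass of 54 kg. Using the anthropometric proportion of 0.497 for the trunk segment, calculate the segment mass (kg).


m_segment = body_mass * fraction
m_segment = 54 * 0.497
m_segment = 26.8380


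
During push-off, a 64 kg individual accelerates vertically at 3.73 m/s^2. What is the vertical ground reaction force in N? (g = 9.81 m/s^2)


GRF = m * (g + a)
GRF = 64 * (9.81 + 3.73)
GRF = 64 * 13.5400
GRF = 866.5600


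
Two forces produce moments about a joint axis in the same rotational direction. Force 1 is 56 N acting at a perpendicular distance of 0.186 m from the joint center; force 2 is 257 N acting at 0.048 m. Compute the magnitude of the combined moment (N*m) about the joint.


M = F1 * d1 + F2 * d2
M = 56 * 0.186 + 257 * 0.048
M = 10.4160 + 12.3360
M = 22.7520


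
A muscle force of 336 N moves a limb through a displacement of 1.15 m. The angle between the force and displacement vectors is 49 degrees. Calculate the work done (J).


W = F * d * cos(theta)
theta = 49 deg = 0.8552 rad
cos(theta) = 0.6561
W = 336 * 1.15 * 0.6561
W = 253.5012


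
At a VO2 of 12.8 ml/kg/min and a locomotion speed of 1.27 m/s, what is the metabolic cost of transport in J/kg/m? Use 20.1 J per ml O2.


Power per kg = VO2 * 20.1 / 60
Power per kg = 12.8 * 20.1 / 60 = 4.2880 W/kg
Cost = power_per_kg / speed
Cost = 4.2880 / 1.27
Cost = 3.3764


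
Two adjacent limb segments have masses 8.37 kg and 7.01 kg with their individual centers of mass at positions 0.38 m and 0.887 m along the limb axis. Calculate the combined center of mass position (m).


COM = (m1*x1 + m2*x2) / (m1 + m2)
COM = (8.37*0.38 + 7.01*0.887) / (8.37 + 7.01)
Numerator = 9.3985
Denominator = 15.3800
COM = 0.6111


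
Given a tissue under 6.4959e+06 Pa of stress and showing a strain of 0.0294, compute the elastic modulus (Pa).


E = stress / strain
E = 6.4959e+06 / 0.0294
E = 2.2095e+08


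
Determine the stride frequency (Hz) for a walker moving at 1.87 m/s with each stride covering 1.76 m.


f = v / stride_length
f = 1.87 / 1.76
f = 1.0625


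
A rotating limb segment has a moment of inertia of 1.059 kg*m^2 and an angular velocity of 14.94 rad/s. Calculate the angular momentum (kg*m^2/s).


L = I * omega
L = 1.059 * 14.94
L = 15.8215


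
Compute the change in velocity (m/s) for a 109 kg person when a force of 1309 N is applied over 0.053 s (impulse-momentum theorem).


J = F * dt = 1309 * 0.053 = 69.3770 N*s
delta_v = J / m
delta_v = 69.3770 / 109
delta_v = 0.6365


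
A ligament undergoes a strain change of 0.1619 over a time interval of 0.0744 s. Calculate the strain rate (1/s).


strain_rate = delta_strain / delta_t
strain_rate = 0.1619 / 0.0744
strain_rate = 2.1761


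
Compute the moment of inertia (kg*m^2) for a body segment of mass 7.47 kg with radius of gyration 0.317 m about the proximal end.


I = m * k^2
I = 7.47 * 0.317^2
k^2 = 0.1005
I = 0.7507


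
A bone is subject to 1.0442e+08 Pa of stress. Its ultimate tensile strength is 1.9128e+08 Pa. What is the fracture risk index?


FRI = applied / ultimate
FRI = 1.0442e+08 / 1.9128e+08
FRI = 0.5459


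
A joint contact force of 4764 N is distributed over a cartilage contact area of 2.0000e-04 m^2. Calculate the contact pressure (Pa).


P = F / A
P = 4764 / 2.0000e-04
P = 2.3820e+07


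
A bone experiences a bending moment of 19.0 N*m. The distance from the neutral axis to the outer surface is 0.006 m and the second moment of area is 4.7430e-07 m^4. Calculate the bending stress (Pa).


sigma = M * c / I
sigma = 19.0 * 0.006 / 4.7430e-07
M * c = 0.1140
sigma = 240354.2062


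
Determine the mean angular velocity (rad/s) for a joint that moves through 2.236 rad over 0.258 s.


omega = delta_theta / delta_t
omega = 2.236 / 0.258
omega = 8.6667


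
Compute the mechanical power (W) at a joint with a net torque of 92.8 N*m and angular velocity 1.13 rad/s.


P = M * omega
P = 92.8 * 1.13
P = 104.8640


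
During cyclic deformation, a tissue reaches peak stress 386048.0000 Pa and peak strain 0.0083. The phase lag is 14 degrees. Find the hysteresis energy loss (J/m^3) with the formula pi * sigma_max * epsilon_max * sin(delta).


E_loss = pi * sigma_max * epsilon_max * sin(delta)
delta = 14 deg = 0.2443 rad
sin(delta) = 0.2419
E_loss = pi * 386048.0000 * 0.0083 * 0.2419
E_loss = 2435.2550


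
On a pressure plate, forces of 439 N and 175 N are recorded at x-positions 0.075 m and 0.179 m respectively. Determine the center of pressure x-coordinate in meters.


COP_x = (F1*x1 + F2*x2) / (F1 + F2)
COP_x = (439*0.075 + 175*0.179) / (439 + 175)
Numerator = 64.2500
Denominator = 614
COP_x = 0.1046


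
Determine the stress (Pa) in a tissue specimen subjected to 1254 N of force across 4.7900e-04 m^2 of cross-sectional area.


stress = F / A
stress = 1254 / 4.7900e-04
stress = 2.6180e+06


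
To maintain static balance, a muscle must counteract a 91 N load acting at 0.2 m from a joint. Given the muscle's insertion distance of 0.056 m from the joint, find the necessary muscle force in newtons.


F_muscle = W * d_load / d_muscle
F_muscle = 91 * 0.2 / 0.056
Numerator = 18.2000
F_muscle = 325.0000


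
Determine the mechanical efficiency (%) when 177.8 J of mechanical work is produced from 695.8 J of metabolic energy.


eta = (W_mech / E_meta) * 100
eta = (177.8 / 695.8) * 100
ratio = 0.2555
eta = 25.5533


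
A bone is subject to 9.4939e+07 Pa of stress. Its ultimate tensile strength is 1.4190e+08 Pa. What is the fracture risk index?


FRI = applied / ultimate
FRI = 9.4939e+07 / 1.4190e+08
FRI = 0.6691


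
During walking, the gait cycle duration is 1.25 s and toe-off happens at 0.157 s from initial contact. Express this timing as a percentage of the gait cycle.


pct = (event_time / cycle_time) * 100
pct = (0.157 / 1.25) * 100
ratio = 0.1256
pct = 12.5600


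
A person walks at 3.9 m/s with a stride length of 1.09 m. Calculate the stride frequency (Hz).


f = v / stride_length
f = 3.9 / 1.09
f = 3.5780


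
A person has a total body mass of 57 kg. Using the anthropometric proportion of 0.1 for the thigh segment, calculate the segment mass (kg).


m_segment = body_mass * fraction
m_segment = 57 * 0.1
m_segment = 5.7000


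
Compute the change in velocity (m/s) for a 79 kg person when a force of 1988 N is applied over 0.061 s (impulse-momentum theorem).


J = F * dt = 1988 * 0.061 = 121.2680 N*s
delta_v = J / m
delta_v = 121.2680 / 79
delta_v = 1.5350


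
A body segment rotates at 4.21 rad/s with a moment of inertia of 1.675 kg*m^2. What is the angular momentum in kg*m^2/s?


L = I * omega
L = 1.675 * 4.21
L = 7.0518


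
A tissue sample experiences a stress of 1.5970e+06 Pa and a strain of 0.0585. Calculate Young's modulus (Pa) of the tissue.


E = stress / strain
E = 1.5970e+06 / 0.0585
E = 2.7299e+07


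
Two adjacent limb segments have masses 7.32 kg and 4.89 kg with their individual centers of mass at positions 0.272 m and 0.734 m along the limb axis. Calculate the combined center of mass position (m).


COM = (m1*x1 + m2*x2) / (m1 + m2)
COM = (7.32*0.272 + 4.89*0.734) / (7.32 + 4.89)
Numerator = 5.5803
Denominator = 12.2100
COM = 0.4570


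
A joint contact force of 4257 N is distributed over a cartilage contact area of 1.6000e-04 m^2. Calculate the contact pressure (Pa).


P = F / A
P = 4257 / 1.6000e-04
P = 2.6606e+07


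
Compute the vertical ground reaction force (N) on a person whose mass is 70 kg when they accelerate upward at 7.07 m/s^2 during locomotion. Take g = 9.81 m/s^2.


GRF = m * (g + a)
GRF = 70 * (9.81 + 7.07)
GRF = 70 * 16.8800
GRF = 1181.6000


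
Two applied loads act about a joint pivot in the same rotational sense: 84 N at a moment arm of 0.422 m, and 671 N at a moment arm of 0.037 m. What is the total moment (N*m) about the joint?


M = F1 * d1 + F2 * d2
M = 84 * 0.422 + 671 * 0.037
M = 35.4480 + 24.8270
M = 60.2750


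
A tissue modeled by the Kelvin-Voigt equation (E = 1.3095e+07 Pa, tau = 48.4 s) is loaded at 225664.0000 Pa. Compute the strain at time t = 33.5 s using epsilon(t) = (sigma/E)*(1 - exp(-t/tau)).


epsilon(t) = (sigma/E) * (1 - exp(-t/tau))
sigma/E = 225664.0000 / 1.3095e+07 = 0.0172
exp(-t/tau) = exp(-33.5 / 48.4) = 0.5005
epsilon = 0.0172 * (1 - 0.5005)
epsilon = 0.0086


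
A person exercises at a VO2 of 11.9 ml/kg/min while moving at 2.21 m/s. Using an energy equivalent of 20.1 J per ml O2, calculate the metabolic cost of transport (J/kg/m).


Power per kg = VO2 * 20.1 / 60
Power per kg = 11.9 * 20.1 / 60 = 3.9865 W/kg
Cost = power_per_kg / speed
Cost = 3.9865 / 2.21
Cost = 1.8038


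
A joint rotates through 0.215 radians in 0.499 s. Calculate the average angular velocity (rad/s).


omega = delta_theta / delta_t
omega = 0.215 / 0.499
omega = 0.4309


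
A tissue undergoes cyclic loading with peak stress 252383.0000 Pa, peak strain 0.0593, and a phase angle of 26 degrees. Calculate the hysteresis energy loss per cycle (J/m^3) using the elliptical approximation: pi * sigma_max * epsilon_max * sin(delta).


E_loss = pi * sigma_max * epsilon_max * sin(delta)
delta = 26 deg = 0.4538 rad
sin(delta) = 0.4384
E_loss = pi * 252383.0000 * 0.0593 * 0.4384
E_loss = 20611.3589


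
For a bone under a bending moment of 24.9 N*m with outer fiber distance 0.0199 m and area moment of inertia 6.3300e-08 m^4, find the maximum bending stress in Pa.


sigma = M * c / I
sigma = 24.9 * 0.0199 / 6.3300e-08
M * c = 0.4955
sigma = 7.8280e+06


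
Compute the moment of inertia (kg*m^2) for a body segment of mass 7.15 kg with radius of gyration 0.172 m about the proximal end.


I = m * k^2
I = 7.15 * 0.172^2
k^2 = 0.0296
I = 0.2115


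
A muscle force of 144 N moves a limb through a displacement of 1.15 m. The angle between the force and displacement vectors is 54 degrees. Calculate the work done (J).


W = F * d * cos(theta)
theta = 54 deg = 0.9425 rad
cos(theta) = 0.5878
W = 144 * 1.15 * 0.5878
W = 97.3372


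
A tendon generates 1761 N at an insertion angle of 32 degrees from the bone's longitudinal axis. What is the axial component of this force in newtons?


F_eff = F_tendon * cos(theta)
theta = 32 deg = 0.5585 rad
cos(theta) = 0.8480
F_eff = 1761 * 0.8480
F_eff = 1493.4127


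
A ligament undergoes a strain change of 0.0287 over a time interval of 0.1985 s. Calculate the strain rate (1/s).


strain_rate = delta_strain / delta_t
strain_rate = 0.0287 / 0.1985
strain_rate = 0.1446


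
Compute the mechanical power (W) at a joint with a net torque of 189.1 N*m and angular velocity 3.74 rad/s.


P = M * omega
P = 189.1 * 3.74
P = 707.2340


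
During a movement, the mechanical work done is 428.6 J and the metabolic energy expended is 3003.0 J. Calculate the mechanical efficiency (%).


eta = (W_mech / E_meta) * 100
eta = (428.6 / 3003.0) * 100
ratio = 0.1427
eta = 14.2724


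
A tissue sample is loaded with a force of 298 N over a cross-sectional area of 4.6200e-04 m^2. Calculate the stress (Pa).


stress = F / A
stress = 298 / 4.6200e-04
stress = 645021.6450


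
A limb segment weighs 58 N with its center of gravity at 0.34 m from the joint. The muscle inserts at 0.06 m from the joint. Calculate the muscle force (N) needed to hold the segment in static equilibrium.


F_muscle = W * d_load / d_muscle
F_muscle = 58 * 0.34 / 0.06
Numerator = 19.7200
F_muscle = 328.6667


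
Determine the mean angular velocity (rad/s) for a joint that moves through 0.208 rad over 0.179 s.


omega = delta_theta / delta_t
omega = 0.208 / 0.179
omega = 1.1620


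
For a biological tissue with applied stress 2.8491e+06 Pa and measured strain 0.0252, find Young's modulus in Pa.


E = stress / strain
E = 2.8491e+06 / 0.0252
E = 1.1306e+08


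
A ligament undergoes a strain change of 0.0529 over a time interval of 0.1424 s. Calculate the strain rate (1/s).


strain_rate = delta_strain / delta_t
strain_rate = 0.0529 / 0.1424
strain_rate = 0.3715


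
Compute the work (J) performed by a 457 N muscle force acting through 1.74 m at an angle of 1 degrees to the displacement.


W = F * d * cos(theta)
theta = 1 deg = 0.0175 rad
cos(theta) = 0.9998
W = 457 * 1.74 * 0.9998
W = 795.0589


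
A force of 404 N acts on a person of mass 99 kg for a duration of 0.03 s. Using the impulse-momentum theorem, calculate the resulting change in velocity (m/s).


J = F * dt = 404 * 0.03 = 12.1200 N*s
delta_v = J / m
delta_v = 12.1200 / 99
delta_v = 0.1224


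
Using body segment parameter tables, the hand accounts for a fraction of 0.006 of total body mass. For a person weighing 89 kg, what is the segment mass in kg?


m_segment = body_mass * fraction
m_segment = 89 * 0.006
m_segment = 0.5340


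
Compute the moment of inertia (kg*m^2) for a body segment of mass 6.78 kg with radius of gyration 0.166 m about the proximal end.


I = m * k^2
I = 6.78 * 0.166^2
k^2 = 0.0276
I = 0.1868


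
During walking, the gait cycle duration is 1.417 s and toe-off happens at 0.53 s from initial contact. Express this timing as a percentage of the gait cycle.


pct = (event_time / cycle_time) * 100
pct = (0.53 / 1.417) * 100
ratio = 0.3740
pct = 37.4030


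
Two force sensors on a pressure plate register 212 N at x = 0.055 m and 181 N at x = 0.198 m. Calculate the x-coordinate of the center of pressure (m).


COP_x = (F1*x1 + F2*x2) / (F1 + F2)
COP_x = (212*0.055 + 181*0.198) / (212 + 181)
Numerator = 47.4980
Denominator = 393
COP_x = 0.1209


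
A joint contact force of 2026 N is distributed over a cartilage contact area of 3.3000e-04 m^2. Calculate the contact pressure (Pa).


P = F / A
P = 2026 / 3.3000e-04
P = 6.1394e+06


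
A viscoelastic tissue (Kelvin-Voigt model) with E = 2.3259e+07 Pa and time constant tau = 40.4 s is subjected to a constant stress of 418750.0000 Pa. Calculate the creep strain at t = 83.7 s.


epsilon(t) = (sigma/E) * (1 - exp(-t/tau))
sigma/E = 418750.0000 / 2.3259e+07 = 0.0180
exp(-t/tau) = exp(-83.7 / 40.4) = 0.1260
epsilon = 0.0180 * (1 - 0.1260)
epsilon = 0.0157


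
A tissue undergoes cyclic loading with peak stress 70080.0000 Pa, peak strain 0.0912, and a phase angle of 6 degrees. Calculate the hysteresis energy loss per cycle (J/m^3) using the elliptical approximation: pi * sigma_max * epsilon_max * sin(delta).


E_loss = pi * sigma_max * epsilon_max * sin(delta)
delta = 6 deg = 0.1047 rad
sin(delta) = 0.1045
E_loss = pi * 70080.0000 * 0.0912 * 0.1045
E_loss = 2098.8112


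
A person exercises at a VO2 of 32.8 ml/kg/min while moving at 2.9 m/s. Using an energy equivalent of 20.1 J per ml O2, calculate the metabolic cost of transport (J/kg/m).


Power per kg = VO2 * 20.1 / 60
Power per kg = 32.8 * 20.1 / 60 = 10.9880 W/kg
Cost = power_per_kg / speed
Cost = 10.9880 / 2.9
Cost = 3.7890


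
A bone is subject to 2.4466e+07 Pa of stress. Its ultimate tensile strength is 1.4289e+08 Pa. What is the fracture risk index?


FRI = applied / ultimate
FRI = 2.4466e+07 / 1.4289e+08
FRI = 0.1712


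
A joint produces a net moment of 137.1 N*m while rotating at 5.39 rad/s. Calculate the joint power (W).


P = M * omega
P = 137.1 * 5.39
P = 738.9690


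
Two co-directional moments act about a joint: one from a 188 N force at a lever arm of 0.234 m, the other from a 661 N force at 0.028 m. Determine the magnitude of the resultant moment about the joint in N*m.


M = F1 * d1 + F2 * d2
M = 188 * 0.234 + 661 * 0.028
M = 43.9920 + 18.5080
M = 62.5000


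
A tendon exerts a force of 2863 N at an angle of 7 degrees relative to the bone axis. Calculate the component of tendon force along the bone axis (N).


F_eff = F_tendon * cos(theta)
theta = 7 deg = 0.1222 rad
cos(theta) = 0.9925
F_eff = 2863 * 0.9925
F_eff = 2841.6596


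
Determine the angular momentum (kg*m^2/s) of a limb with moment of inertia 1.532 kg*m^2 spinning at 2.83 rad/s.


L = I * omega
L = 1.532 * 2.83
L = 4.3356


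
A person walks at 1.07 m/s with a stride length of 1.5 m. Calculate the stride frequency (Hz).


f = v / stride_length
f = 1.07 / 1.5
f = 0.7133


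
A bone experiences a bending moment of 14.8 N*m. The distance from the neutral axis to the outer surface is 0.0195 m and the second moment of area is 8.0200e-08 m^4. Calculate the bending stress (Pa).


sigma = M * c / I
sigma = 14.8 * 0.0195 / 8.0200e-08
M * c = 0.2886
sigma = 3.5985e+06


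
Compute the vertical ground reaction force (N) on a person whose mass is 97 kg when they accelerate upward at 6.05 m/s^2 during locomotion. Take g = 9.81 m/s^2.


GRF = m * (g + a)
GRF = 97 * (9.81 + 6.05)
GRF = 97 * 15.8600
GRF = 1538.4200


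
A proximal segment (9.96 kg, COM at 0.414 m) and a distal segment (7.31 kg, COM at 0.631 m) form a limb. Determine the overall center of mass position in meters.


COM = (m1*x1 + m2*x2) / (m1 + m2)
COM = (9.96*0.414 + 7.31*0.631) / (9.96 + 7.31)
Numerator = 8.7361
Denominator = 17.2700
COM = 0.5059


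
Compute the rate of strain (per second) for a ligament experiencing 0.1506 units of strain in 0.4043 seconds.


strain_rate = delta_strain / delta_t
strain_rate = 0.1506 / 0.4043
strain_rate = 0.3725


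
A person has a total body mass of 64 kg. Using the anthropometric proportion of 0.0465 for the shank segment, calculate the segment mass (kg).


m_segment = body_mass * fraction
m_segment = 64 * 0.0465
m_segment = 2.9760


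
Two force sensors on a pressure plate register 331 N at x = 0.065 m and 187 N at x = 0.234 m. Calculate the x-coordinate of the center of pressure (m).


COP_x = (F1*x1 + F2*x2) / (F1 + F2)
COP_x = (331*0.065 + 187*0.234) / (331 + 187)
Numerator = 65.2730
Denominator = 518
COP_x = 0.1260


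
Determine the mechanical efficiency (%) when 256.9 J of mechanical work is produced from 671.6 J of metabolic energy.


eta = (W_mech / E_meta) * 100
eta = (256.9 / 671.6) * 100
ratio = 0.3825
eta = 38.2519


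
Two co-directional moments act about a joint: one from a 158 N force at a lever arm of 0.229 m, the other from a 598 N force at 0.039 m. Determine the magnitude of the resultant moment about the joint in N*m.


M = F1 * d1 + F2 * d2
M = 158 * 0.229 + 598 * 0.039
M = 36.1820 + 23.3220
M = 59.5040


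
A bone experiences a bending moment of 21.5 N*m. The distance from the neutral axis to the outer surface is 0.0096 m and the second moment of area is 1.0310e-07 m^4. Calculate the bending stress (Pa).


sigma = M * c / I
sigma = 21.5 * 0.0096 / 1.0310e-07
M * c = 0.2064
sigma = 2.0019e+06


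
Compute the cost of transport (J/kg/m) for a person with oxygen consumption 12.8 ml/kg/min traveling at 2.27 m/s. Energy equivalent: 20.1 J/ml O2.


Power per kg = VO2 * 20.1 / 60
Power per kg = 12.8 * 20.1 / 60 = 4.2880 W/kg
Cost = power_per_kg / speed
Cost = 4.2880 / 2.27
Cost = 1.8890


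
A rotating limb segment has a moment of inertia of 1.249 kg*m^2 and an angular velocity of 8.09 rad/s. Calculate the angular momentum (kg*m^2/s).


L = I * omega
L = 1.249 * 8.09
L = 10.1044


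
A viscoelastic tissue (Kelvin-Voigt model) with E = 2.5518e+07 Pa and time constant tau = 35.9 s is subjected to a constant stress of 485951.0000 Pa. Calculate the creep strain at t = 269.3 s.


epsilon(t) = (sigma/E) * (1 - exp(-t/tau))
sigma/E = 485951.0000 / 2.5518e+07 = 0.0190
exp(-t/tau) = exp(-269.3 / 35.9) = 5.5231e-04
epsilon = 0.0190 * (1 - 5.5231e-04)
epsilon = 0.0190


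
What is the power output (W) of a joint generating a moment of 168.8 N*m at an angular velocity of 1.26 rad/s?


P = M * omega
P = 168.8 * 1.26
P = 212.6880


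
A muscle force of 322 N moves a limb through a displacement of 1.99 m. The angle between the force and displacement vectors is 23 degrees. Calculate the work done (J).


W = F * d * cos(theta)
theta = 23 deg = 0.4014 rad
cos(theta) = 0.9205
W = 322 * 1.99 * 0.9205
W = 589.8411


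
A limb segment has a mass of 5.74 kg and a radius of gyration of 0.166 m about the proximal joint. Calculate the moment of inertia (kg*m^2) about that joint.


I = m * k^2
I = 5.74 * 0.166^2
k^2 = 0.0276
I = 0.1582


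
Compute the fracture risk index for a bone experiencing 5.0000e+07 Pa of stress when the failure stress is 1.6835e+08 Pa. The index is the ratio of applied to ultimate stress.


FRI = applied / ultimate
FRI = 5.0000e+07 / 1.6835e+08
FRI = 0.2970


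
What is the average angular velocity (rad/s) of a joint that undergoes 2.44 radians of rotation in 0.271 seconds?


omega = delta_theta / delta_t
omega = 2.44 / 0.271
omega = 9.0037


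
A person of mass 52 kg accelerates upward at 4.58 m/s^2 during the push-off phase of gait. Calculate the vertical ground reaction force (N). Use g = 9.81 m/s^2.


GRF = m * (g + a)
GRF = 52 * (9.81 + 4.58)
GRF = 52 * 14.3900
GRF = 748.2800


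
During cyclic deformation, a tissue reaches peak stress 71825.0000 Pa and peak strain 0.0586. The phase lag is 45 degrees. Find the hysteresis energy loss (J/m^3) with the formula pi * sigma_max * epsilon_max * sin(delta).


E_loss = pi * sigma_max * epsilon_max * sin(delta)
delta = 45 deg = 0.7854 rad
sin(delta) = 0.7071
E_loss = pi * 71825.0000 * 0.0586 * 0.7071
E_loss = 9349.9250


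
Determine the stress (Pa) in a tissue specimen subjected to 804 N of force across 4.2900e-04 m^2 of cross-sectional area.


stress = F / A
stress = 804 / 4.2900e-04
stress = 1.8741e+06


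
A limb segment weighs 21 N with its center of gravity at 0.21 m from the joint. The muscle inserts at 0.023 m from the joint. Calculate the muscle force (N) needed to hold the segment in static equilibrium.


F_muscle = W * d_load / d_muscle
F_muscle = 21 * 0.21 / 0.023
Numerator = 4.4100
F_muscle = 191.7391


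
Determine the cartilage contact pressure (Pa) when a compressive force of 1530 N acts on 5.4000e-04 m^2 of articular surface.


P = F / A
P = 1530 / 5.4000e-04
P = 2.8333e+06


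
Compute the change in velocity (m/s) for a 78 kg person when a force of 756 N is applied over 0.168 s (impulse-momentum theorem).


J = F * dt = 756 * 0.168 = 127.0080 N*s
delta_v = J / m
delta_v = 127.0080 / 78
delta_v = 1.6283


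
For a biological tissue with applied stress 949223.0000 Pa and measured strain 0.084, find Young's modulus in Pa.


E = stress / strain
E = 949223.0000 / 0.084
E = 1.1300e+07


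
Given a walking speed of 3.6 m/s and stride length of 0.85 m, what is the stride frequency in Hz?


f = v / stride_length
f = 3.6 / 0.85
f = 4.2353


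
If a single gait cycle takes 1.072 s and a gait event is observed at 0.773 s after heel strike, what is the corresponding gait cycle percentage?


pct = (event_time / cycle_time) * 100
pct = (0.773 / 1.072) * 100
ratio = 0.7211
pct = 72.1082


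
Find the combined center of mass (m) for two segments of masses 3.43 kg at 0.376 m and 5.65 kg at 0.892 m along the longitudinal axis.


COM = (m1*x1 + m2*x2) / (m1 + m2)
COM = (3.43*0.376 + 5.65*0.892) / (3.43 + 5.65)
Numerator = 6.3295
Denominator = 9.0800
COM = 0.6971


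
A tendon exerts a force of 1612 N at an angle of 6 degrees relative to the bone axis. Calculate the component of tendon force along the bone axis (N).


F_eff = F_tendon * cos(theta)
theta = 6 deg = 0.1047 rad
cos(theta) = 0.9945
F_eff = 1612 * 0.9945
F_eff = 1603.1693


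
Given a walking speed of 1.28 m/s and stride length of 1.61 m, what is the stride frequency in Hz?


f = v / stride_length
f = 1.28 / 1.61
f = 0.7950


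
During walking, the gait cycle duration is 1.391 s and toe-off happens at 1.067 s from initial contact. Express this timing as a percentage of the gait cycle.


pct = (event_time / cycle_time) * 100
pct = (1.067 / 1.391) * 100
ratio = 0.7671
pct = 76.7074


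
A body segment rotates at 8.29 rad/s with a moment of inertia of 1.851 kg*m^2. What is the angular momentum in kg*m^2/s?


L = I * omega
L = 1.851 * 8.29
L = 15.3448


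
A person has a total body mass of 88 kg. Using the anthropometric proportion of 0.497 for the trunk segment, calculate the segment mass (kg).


m_segment = body_mass * fraction
m_segment = 88 * 0.497
m_segment = 43.7360


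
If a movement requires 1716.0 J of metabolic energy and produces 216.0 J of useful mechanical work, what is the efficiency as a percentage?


eta = (W_mech / E_meta) * 100
eta = (216.0 / 1716.0) * 100
ratio = 0.1259
eta = 12.5874


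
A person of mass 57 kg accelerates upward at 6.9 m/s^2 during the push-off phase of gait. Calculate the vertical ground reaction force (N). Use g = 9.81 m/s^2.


GRF = m * (g + a)
GRF = 57 * (9.81 + 6.9)
GRF = 57 * 16.7100
GRF = 952.4700


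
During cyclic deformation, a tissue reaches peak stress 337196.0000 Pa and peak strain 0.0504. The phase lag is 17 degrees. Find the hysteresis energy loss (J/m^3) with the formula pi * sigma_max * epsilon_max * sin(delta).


E_loss = pi * sigma_max * epsilon_max * sin(delta)
delta = 17 deg = 0.2967 rad
sin(delta) = 0.2924
E_loss = pi * 337196.0000 * 0.0504 * 0.2924
E_loss = 15609.8296


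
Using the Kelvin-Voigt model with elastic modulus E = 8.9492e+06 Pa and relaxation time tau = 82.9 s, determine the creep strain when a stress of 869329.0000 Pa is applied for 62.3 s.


epsilon(t) = (sigma/E) * (1 - exp(-t/tau))
sigma/E = 869329.0000 / 8.9492e+06 = 0.0971
exp(-t/tau) = exp(-62.3 / 82.9) = 0.4717
epsilon = 0.0971 * (1 - 0.4717)
epsilon = 0.0513


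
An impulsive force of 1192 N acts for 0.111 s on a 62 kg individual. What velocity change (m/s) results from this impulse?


J = F * dt = 1192 * 0.111 = 132.3120 N*s
delta_v = J / m
delta_v = 132.3120 / 62
delta_v = 2.1341


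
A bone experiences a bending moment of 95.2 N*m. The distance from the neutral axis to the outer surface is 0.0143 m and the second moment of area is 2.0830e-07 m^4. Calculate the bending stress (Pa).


sigma = M * c / I
sigma = 95.2 * 0.0143 / 2.0830e-07
M * c = 1.3614
sigma = 6.5356e+06


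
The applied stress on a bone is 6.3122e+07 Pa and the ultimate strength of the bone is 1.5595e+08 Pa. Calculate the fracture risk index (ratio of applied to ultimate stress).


FRI = applied / ultimate
FRI = 6.3122e+07 / 1.5595e+08
FRI = 0.4048


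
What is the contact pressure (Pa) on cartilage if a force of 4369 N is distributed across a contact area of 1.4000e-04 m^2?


P = F / A
P = 4369 / 1.4000e-04
P = 3.1207e+07


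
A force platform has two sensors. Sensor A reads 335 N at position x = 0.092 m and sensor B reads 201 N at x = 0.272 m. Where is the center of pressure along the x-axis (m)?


COP_x = (F1*x1 + F2*x2) / (F1 + F2)
COP_x = (335*0.092 + 201*0.272) / (335 + 201)
Numerator = 85.4920
Denominator = 536
COP_x = 0.1595


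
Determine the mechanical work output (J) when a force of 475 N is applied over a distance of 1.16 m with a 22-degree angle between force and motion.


W = F * d * cos(theta)
theta = 22 deg = 0.3840 rad
cos(theta) = 0.9272
W = 475 * 1.16 * 0.9272
W = 510.8783


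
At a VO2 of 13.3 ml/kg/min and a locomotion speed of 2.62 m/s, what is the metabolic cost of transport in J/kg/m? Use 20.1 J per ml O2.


Power per kg = VO2 * 20.1 / 60
Power per kg = 13.3 * 20.1 / 60 = 4.4555 W/kg
Cost = power_per_kg / speed
Cost = 4.4555 / 2.62
Cost = 1.7006


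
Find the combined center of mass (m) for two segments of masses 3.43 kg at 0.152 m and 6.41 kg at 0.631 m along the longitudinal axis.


COM = (m1*x1 + m2*x2) / (m1 + m2)
COM = (3.43*0.152 + 6.41*0.631) / (3.43 + 6.41)
Numerator = 4.5661
Denominator = 9.8400
COM = 0.4640


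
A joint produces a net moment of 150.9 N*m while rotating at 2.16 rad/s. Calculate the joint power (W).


P = M * omega
P = 150.9 * 2.16
P = 325.9440


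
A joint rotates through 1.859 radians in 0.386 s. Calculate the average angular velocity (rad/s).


omega = delta_theta / delta_t
omega = 1.859 / 0.386
omega = 4.8161


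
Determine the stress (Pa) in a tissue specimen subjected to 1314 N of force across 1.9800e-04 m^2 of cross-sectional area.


stress = F / A
stress = 1314 / 1.9800e-04
stress = 6.6364e+06


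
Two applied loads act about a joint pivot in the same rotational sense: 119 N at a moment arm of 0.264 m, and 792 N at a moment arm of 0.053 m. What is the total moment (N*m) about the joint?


M = F1 * d1 + F2 * d2
M = 119 * 0.264 + 792 * 0.053
M = 31.4160 + 41.9760
M = 73.3920


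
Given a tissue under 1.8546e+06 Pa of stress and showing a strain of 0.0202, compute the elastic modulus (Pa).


E = stress / strain
E = 1.8546e+06 / 0.0202
E = 9.1812e+07


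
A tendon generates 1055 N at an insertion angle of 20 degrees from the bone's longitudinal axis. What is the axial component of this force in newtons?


F_eff = F_tendon * cos(theta)
theta = 20 deg = 0.3491 rad
cos(theta) = 0.9397
F_eff = 1055 * 0.9397
F_eff = 991.3757


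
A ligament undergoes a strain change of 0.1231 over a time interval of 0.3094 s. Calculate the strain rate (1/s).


strain_rate = delta_strain / delta_t
strain_rate = 0.1231 / 0.3094
strain_rate = 0.3979
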